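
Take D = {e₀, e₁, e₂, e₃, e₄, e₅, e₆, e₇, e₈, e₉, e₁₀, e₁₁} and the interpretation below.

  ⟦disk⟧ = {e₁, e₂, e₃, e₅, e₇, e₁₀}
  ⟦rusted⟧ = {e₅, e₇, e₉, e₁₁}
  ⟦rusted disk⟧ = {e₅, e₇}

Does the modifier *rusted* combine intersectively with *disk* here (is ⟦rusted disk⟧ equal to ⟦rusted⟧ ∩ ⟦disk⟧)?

yes

⟦rusted⟧ ∩ ⟦disk⟧ = {e₅, e₇, e₉, e₁₁} ∩ {e₁, e₂, e₃, e₅, e₇, e₁₀} = {e₅, e₇}
Observed ⟦rusted disk⟧ = {e₅, e₇}.
These coincide, so the modifier is intersective here.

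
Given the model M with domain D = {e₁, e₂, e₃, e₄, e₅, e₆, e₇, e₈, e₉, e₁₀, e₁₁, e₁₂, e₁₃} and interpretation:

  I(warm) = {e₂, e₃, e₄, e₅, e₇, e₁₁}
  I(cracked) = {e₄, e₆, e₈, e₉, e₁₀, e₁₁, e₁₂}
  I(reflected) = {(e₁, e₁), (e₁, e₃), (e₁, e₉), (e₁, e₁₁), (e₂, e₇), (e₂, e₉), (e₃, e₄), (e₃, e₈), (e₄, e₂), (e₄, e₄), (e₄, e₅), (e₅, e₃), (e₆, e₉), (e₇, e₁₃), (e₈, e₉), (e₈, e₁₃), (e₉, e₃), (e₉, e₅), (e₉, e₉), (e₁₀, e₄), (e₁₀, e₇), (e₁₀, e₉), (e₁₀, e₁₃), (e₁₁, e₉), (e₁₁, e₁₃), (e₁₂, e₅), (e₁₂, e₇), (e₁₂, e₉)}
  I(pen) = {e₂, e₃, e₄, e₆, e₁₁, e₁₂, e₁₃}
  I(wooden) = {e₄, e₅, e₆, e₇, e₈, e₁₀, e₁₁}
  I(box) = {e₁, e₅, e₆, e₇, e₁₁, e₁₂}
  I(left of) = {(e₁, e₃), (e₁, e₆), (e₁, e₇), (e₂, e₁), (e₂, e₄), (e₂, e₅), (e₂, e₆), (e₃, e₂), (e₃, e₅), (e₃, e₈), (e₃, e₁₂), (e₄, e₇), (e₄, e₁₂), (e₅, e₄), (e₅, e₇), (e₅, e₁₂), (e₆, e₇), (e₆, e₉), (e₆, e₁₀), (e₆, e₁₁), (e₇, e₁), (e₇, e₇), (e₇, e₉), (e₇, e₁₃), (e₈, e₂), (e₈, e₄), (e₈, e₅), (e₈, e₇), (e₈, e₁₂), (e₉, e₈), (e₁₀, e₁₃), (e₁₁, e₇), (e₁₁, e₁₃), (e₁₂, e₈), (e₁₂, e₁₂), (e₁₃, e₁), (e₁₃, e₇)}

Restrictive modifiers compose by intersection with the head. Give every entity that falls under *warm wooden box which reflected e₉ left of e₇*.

⟦which reflected e₉⟧ = {x : ⟨x, e₉⟩ ∈ ⟦reflected⟧} = {e₁, e₂, e₆, e₈, e₉, e₁₀, e₁₁, e₁₂}
⟦left of e₇⟧ = {x : ⟨x, e₇⟩ ∈ ⟦left of⟧} = {e₁, e₄, e₅, e₆, e₇, e₈, e₁₁, e₁₃}
⟦box⟧ = {e₁, e₅, e₆, e₇, e₁₁, e₁₂}
… ∩ ⟦which reflected e₉⟧ = {e₁, e₅, e₆, e₇, e₁₁, e₁₂} ∩ {e₁, e₂, e₆, e₈, e₉, e₁₀, e₁₁, e₁₂} = {e₁, e₆, e₁₁, e₁₂}
… ∩ ⟦left of e₇⟧ = {e₁, e₆, e₁₁, e₁₂} ∩ {e₁, e₄, e₅, e₆, e₇, e₈, e₁₁, e₁₃} = {e₁, e₆, e₁₁}
… ∩ ⟦warm⟧ = {e₁, e₆, e₁₁} ∩ {e₂, e₃, e₄, e₅, e₇, e₁₁} = {e₁₁}
… ∩ ⟦wooden⟧ = {e₁₁} ∩ {e₄, e₅, e₆, e₇, e₈, e₁₀, e₁₁} = {e₁₁}
So ⟦warm wooden box which reflected e₉ left of e₇⟧ = {e₁₁}.

{e₁₁}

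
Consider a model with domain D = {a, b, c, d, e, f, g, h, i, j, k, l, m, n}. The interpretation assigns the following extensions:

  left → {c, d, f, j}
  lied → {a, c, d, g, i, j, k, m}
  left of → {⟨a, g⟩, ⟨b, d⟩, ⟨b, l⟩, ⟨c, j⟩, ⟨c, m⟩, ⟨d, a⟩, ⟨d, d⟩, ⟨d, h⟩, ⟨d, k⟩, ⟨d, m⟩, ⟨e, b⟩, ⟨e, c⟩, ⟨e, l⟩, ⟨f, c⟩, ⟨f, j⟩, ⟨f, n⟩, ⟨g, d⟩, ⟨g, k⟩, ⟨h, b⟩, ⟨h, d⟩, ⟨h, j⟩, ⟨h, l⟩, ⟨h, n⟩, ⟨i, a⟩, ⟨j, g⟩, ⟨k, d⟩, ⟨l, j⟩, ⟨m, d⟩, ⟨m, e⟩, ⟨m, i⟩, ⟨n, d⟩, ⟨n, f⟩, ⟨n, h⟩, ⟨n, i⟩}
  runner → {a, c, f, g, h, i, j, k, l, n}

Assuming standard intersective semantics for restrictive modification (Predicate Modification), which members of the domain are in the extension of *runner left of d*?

{g, h, k, n}

⟦left of d⟧ = {x : ⟨x, d⟩ ∈ ⟦left of⟧} = {b, d, g, h, k, m, n}
⟦runner⟧ = {a, c, f, g, h, i, j, k, l, n}
… ∩ ⟦left of d⟧ = {a, c, f, g, h, i, j, k, l, n} ∩ {b, d, g, h, k, m, n} = {g, h, k, n}
So ⟦runner left of d⟧ = {g, h, k, n}.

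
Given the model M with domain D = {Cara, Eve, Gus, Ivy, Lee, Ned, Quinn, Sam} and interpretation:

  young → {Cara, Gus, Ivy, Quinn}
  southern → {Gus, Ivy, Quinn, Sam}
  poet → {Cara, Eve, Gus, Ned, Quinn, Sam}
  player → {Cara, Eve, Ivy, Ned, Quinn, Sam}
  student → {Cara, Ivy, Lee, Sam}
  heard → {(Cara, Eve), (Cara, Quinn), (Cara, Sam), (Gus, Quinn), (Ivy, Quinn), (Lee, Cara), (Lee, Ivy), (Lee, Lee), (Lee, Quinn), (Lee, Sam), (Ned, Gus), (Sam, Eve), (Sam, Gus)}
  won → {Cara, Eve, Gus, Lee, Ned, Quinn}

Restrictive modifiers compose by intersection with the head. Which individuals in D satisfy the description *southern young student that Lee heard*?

⟦that Lee heard⟧ = {x : ⟨Lee, x⟩ ∈ ⟦heard⟧} = {Cara, Ivy, Lee, Quinn, Sam}
⟦student⟧ = {Cara, Ivy, Lee, Sam}
… ∩ ⟦that Lee heard⟧ = {Cara, Ivy, Lee, Sam} ∩ {Cara, Ivy, Lee, Quinn, Sam} = {Cara, Ivy, Lee, Sam}
… ∩ ⟦southern⟧ = {Cara, Ivy, Lee, Sam} ∩ {Gus, Ivy, Quinn, Sam} = {Ivy, Sam}
… ∩ ⟦young⟧ = {Ivy, Sam} ∩ {Cara, Gus, Ivy, Quinn} = {Ivy}
So ⟦southern young student that Lee heard⟧ = {Ivy}.

{Ivy}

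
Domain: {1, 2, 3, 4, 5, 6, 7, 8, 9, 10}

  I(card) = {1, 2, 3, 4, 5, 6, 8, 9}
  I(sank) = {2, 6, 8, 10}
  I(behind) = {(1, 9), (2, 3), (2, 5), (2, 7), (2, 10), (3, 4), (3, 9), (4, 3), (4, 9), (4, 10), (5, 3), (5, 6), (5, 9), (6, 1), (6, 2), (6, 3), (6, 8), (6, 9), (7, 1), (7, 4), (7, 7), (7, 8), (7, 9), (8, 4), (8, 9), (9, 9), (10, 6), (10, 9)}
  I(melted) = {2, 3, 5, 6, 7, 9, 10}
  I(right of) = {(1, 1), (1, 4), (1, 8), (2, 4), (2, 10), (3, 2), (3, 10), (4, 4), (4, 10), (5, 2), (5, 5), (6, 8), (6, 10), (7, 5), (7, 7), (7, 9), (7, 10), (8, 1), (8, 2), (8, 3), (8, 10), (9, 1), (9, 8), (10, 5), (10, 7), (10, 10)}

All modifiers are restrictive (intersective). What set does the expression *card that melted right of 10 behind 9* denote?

⟦that melted⟧ = ⟦melted⟧ = {2, 3, 5, 6, 7, 9, 10}
⟦right of 10⟧ = {x : ⟨x, 10⟩ ∈ ⟦right of⟧} = {2, 3, 4, 6, 7, 8, 10}
⟦behind 9⟧ = {x : ⟨x, 9⟩ ∈ ⟦behind⟧} = {1, 3, 4, 5, 6, 7, 8, 9, 10}
⟦card⟧ = {1, 2, 3, 4, 5, 6, 8, 9}
… ∩ ⟦that melted⟧ = {1, 2, 3, 4, 5, 6, 8, 9} ∩ {2, 3, 5, 6, 7, 9, 10} = {2, 3, 5, 6, 9}
… ∩ ⟦right of 10⟧ = {2, 3, 5, 6, 9} ∩ {2, 3, 4, 6, 7, 8, 10} = {2, 3, 6}
… ∩ ⟦behind 9⟧ = {2, 3, 6} ∩ {1, 3, 4, 5, 6, 7, 8, 9, 10} = {3, 6}
So ⟦card that melted right of 10 behind 9⟧ = {3, 6}.

{3, 6}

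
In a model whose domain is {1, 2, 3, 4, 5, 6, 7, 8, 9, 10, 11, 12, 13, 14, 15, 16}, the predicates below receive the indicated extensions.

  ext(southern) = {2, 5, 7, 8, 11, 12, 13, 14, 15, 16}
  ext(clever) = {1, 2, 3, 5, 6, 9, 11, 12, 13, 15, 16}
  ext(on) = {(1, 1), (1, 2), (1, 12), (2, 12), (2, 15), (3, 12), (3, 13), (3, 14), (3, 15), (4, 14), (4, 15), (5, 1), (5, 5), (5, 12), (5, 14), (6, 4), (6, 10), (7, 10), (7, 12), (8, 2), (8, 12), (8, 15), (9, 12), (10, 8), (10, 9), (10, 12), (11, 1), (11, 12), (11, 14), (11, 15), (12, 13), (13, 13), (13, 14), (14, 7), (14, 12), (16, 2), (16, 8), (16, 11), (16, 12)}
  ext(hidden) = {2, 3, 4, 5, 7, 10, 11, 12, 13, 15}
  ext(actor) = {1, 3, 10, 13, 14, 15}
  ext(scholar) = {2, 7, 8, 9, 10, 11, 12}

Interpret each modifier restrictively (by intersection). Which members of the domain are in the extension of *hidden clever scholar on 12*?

⟦on 12⟧ = {x : ⟨x, 12⟩ ∈ ⟦on⟧} = {1, 2, 3, 5, 7, 8, 9, 10, 11, 14, 16}
⟦scholar⟧ = {2, 7, 8, 9, 10, 11, 12}
… ∩ ⟦on 12⟧ = {2, 7, 8, 9, 10, 11, 12} ∩ {1, 2, 3, 5, 7, 8, 9, 10, 11, 14, 16} = {2, 7, 8, 9, 10, 11}
… ∩ ⟦hidden⟧ = {2, 7, 8, 9, 10, 11} ∩ {2, 3, 4, 5, 7, 10, 11, 12, 13, 15} = {2, 7, 10, 11}
… ∩ ⟦clever⟧ = {2, 7, 10, 11} ∩ {1, 2, 3, 5, 6, 9, 11, 12, 13, 15, 16} = {2, 11}
So ⟦hidden clever scholar on 12⟧ = {2, 11}.

{2, 11}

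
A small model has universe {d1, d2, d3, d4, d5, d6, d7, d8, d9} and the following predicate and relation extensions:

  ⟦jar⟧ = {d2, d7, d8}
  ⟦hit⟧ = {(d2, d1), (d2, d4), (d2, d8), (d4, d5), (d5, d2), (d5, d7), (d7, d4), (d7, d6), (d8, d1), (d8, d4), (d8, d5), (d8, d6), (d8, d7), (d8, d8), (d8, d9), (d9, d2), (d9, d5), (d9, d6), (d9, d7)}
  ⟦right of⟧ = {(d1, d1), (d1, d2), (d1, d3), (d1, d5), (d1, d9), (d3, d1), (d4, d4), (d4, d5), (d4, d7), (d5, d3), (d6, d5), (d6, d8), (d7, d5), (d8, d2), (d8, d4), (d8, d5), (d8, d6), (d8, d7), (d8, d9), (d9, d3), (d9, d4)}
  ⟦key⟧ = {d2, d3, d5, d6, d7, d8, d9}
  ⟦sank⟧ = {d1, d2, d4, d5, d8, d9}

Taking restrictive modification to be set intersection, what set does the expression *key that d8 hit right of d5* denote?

⟦that d8 hit⟧ = {x : ⟨d8, x⟩ ∈ ⟦hit⟧} = {d1, d4, d5, d6, d7, d8, d9}
⟦right of d5⟧ = {x : ⟨x, d5⟩ ∈ ⟦right of⟧} = {d1, d4, d6, d7, d8}
⟦key⟧ = {d2, d3, d5, d6, d7, d8, d9}
… ∩ ⟦that d8 hit⟧ = {d2, d3, d5, d6, d7, d8, d9} ∩ {d1, d4, d5, d6, d7, d8, d9} = {d5, d6, d7, d8, d9}
… ∩ ⟦right of d5⟧ = {d5, d6, d7, d8, d9} ∩ {d1, d4, d6, d7, d8} = {d6, d7, d8}
So ⟦key that d8 hit right of d5⟧ = {d6, d7, d8}.

{d6, d7, d8}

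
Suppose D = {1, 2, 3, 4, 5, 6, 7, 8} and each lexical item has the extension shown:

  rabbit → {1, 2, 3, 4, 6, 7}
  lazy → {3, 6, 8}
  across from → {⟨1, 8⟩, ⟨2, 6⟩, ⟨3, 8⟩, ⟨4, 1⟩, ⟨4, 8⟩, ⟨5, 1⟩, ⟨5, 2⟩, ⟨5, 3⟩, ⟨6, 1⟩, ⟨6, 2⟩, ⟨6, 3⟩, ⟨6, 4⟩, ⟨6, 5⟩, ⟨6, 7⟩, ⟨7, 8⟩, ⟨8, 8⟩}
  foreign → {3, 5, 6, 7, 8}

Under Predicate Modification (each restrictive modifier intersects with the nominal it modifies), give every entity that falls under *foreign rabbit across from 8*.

⟦across from 8⟧ = {x : ⟨x, 8⟩ ∈ ⟦across from⟧} = {1, 3, 4, 7, 8}
⟦rabbit⟧ = {1, 2, 3, 4, 6, 7}
… ∩ ⟦across from 8⟧ = {1, 2, 3, 4, 6, 7} ∩ {1, 3, 4, 7, 8} = {1, 3, 4, 7}
… ∩ ⟦foreign⟧ = {1, 3, 4, 7} ∩ {3, 5, 6, 7, 8} = {3, 7}
So ⟦foreign rabbit across from 8⟧ = {3, 7}.

{3, 7}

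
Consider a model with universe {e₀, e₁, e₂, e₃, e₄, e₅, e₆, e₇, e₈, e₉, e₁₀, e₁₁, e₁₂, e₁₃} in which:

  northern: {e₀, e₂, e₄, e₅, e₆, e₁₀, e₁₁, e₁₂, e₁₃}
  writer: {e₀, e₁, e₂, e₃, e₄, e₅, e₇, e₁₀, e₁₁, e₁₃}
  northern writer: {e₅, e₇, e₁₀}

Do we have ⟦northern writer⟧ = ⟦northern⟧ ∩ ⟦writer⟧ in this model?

⟦northern⟧ ∩ ⟦writer⟧ = {e₀, e₂, e₄, e₅, e₆, e₁₀, e₁₁, e₁₂, e₁₃} ∩ {e₀, e₁, e₂, e₃, e₄, e₅, e₇, e₁₀, e₁₁, e₁₃} = {e₀, e₂, e₄, e₅, e₁₀, e₁₁, e₁₃}
Observed ⟦northern writer⟧ = {e₅, e₇, e₁₀}.
These differ, so the modifier is not intersective in this model.

no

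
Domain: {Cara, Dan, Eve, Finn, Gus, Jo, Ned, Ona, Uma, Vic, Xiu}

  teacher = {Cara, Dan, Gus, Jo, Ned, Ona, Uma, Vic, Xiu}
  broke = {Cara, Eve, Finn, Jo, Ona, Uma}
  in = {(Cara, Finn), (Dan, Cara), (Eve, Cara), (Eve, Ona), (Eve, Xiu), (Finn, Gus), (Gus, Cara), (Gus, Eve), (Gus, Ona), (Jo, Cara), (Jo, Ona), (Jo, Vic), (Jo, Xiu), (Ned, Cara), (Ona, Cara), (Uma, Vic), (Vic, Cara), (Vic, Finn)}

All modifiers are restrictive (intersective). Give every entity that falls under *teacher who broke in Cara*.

{Jo, Ona}

⟦who broke⟧ = ⟦broke⟧ = {Cara, Eve, Finn, Jo, Ona, Uma}
⟦in Cara⟧ = {x : ⟨x, Cara⟩ ∈ ⟦in⟧} = {Dan, Eve, Gus, Jo, Ned, Ona, Vic}
⟦teacher⟧ = {Cara, Dan, Gus, Jo, Ned, Ona, Uma, Vic, Xiu}
… ∩ ⟦who broke⟧ = {Cara, Dan, Gus, Jo, Ned, Ona, Uma, Vic, Xiu} ∩ {Cara, Eve, Finn, Jo, Ona, Uma} = {Cara, Jo, Ona, Uma}
… ∩ ⟦in Cara⟧ = {Cara, Jo, Ona, Uma} ∩ {Dan, Eve, Gus, Jo, Ned, Ona, Vic} = {Jo, Ona}
So ⟦teacher who broke in Cara⟧ = {Jo, Ona}.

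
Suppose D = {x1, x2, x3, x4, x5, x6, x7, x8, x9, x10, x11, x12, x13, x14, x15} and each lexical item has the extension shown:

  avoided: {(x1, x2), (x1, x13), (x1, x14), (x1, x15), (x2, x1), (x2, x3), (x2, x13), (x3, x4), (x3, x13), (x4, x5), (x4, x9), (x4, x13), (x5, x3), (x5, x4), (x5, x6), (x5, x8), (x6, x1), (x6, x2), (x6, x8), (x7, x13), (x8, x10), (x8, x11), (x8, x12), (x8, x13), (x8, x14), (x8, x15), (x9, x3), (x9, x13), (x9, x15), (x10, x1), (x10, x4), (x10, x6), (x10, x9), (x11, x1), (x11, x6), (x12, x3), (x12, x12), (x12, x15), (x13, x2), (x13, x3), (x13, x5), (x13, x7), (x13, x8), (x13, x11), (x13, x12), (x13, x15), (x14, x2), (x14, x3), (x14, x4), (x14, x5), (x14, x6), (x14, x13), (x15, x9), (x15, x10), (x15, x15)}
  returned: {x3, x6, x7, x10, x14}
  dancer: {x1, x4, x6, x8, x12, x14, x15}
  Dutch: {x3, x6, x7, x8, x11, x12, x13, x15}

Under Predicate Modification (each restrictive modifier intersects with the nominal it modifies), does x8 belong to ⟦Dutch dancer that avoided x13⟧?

yes

⟦that avoided x13⟧ = {x : ⟨x, x13⟩ ∈ ⟦avoided⟧} = {x1, x2, x3, x4, x7, x8, x9, x14}
⟦dancer⟧ = {x1, x4, x6, x8, x12, x14, x15}
… ∩ ⟦that avoided x13⟧ = {x1, x4, x6, x8, x12, x14, x15} ∩ {x1, x2, x3, x4, x7, x8, x9, x14} = {x1, x4, x8, x14}
… ∩ ⟦Dutch⟧ = {x1, x4, x8, x14} ∩ {x3, x6, x7, x8, x11, x12, x13, x15} = {x8}
⟦Dutch dancer that avoided x13⟧ = {x8}; x8 ∈ this set.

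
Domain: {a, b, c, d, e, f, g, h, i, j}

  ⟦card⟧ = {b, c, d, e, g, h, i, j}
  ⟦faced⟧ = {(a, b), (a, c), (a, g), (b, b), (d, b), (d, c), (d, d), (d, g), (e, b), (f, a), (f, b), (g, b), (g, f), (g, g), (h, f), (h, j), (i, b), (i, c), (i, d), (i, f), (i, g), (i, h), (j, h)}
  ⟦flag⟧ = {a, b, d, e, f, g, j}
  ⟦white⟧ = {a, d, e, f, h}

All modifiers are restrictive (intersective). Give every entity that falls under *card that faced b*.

⟦that faced b⟧ = {x : ⟨x, b⟩ ∈ ⟦faced⟧} = {a, b, d, e, f, g, i}
⟦card⟧ = {b, c, d, e, g, h, i, j}
… ∩ ⟦that faced b⟧ = {b, c, d, e, g, h, i, j} ∩ {a, b, d, e, f, g, i} = {b, d, e, g, i}
So ⟦card that faced b⟧ = {b, d, e, g, i}.

{b, d, e, g, i}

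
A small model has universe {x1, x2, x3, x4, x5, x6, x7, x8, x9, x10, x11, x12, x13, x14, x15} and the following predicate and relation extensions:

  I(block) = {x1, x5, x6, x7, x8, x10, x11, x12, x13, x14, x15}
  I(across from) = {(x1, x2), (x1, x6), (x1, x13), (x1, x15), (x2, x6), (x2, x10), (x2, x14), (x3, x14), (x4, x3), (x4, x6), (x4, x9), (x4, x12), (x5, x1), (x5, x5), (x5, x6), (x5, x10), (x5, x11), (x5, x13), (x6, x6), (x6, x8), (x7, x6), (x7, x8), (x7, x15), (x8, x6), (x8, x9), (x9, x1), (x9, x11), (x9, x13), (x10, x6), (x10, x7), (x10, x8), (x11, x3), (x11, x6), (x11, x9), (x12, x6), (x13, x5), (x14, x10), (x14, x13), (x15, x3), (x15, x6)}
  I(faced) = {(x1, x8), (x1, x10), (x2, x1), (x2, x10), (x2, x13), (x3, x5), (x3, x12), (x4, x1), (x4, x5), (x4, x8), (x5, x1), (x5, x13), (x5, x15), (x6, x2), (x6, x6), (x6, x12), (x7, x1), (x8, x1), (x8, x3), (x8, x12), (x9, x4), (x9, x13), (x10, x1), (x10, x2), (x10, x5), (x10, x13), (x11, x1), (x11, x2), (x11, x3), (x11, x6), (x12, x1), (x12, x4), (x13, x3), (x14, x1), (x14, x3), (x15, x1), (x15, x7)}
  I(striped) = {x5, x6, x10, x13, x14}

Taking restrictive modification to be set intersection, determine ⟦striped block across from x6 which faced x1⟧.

⟦across from x6⟧ = {x : ⟨x, x6⟩ ∈ ⟦across from⟧} = {x1, x2, x4, x5, x6, x7, x8, x10, x11, x12, x15}
⟦which faced x1⟧ = {x : ⟨x, x1⟩ ∈ ⟦faced⟧} = {x2, x4, x5, x7, x8, x10, x11, x12, x14, x15}
⟦block⟧ = {x1, x5, x6, x7, x8, x10, x11, x12, x13, x14, x15}
… ∩ ⟦across from x6⟧ = {x1, x5, x6, x7, x8, x10, x11, x12, x13, x14, x15} ∩ {x1, x2, x4, x5, x6, x7, x8, x10, x11, x12, x15} = {x1, x5, x6, x7, x8, x10, x11, x12, x15}
… ∩ ⟦which faced x1⟧ = {x1, x5, x6, x7, x8, x10, x11, x12, x15} ∩ {x2, x4, x5, x7, x8, x10, x11, x12, x14, x15} = {x5, x7, x8, x10, x11, x12, x15}
… ∩ ⟦striped⟧ = {x5, x7, x8, x10, x11, x12, x15} ∩ {x5, x6, x10, x13, x14} = {x5, x10}
So ⟦striped block across from x6 which faced x1⟧ = {x5, x10}.

{x5, x10}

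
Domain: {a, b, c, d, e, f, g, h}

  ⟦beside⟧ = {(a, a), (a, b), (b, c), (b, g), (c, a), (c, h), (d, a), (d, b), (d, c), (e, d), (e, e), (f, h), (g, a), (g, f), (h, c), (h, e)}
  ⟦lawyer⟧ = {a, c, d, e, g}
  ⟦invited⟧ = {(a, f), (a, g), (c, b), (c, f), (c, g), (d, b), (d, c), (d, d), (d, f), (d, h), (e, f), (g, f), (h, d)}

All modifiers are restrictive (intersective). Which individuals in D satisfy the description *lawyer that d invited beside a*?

{c, d}

⟦that d invited⟧ = {x : ⟨d, x⟩ ∈ ⟦invited⟧} = {b, c, d, f, h}
⟦beside a⟧ = {x : ⟨x, a⟩ ∈ ⟦beside⟧} = {a, c, d, g}
⟦lawyer⟧ = {a, c, d, e, g}
… ∩ ⟦that d invited⟧ = {a, c, d, e, g} ∩ {b, c, d, f, h} = {c, d}
… ∩ ⟦beside a⟧ = {c, d} ∩ {a, c, d, g} = {c, d}
So ⟦lawyer that d invited beside a⟧ = {c, d}.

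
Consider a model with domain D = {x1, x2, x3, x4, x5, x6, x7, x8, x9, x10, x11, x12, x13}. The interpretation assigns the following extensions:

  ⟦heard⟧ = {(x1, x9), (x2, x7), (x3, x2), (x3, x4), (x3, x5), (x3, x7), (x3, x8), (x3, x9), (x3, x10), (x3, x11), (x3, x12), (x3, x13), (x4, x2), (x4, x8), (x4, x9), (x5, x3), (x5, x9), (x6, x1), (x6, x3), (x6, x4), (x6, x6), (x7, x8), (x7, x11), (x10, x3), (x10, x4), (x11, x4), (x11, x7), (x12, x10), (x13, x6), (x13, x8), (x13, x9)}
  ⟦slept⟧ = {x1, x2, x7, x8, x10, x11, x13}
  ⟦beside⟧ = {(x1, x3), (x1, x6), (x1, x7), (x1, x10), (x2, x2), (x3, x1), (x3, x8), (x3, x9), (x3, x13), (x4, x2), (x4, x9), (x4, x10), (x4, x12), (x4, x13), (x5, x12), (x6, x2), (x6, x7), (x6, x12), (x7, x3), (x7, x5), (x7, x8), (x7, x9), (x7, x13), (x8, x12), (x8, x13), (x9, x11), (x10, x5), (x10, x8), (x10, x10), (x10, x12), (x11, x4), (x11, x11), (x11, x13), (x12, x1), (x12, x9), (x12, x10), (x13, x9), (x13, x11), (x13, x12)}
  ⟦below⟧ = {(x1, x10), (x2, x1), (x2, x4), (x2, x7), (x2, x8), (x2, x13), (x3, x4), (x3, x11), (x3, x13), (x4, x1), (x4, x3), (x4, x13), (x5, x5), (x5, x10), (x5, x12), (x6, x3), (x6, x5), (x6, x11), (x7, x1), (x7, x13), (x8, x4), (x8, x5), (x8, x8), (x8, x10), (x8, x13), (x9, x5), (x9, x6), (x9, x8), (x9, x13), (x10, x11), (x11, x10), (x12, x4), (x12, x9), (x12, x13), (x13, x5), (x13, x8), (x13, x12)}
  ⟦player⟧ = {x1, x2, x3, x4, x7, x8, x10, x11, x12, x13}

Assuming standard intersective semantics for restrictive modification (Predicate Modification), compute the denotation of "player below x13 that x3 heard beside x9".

{x4, x7, x12}

⟦below x13⟧ = {x : ⟨x, x13⟩ ∈ ⟦below⟧} = {x2, x3, x4, x7, x8, x9, x12}
⟦that x3 heard⟧ = {x : ⟨x3, x⟩ ∈ ⟦heard⟧} = {x2, x4, x5, x7, x8, x9, x10, x11, x12, x13}
⟦beside x9⟧ = {x : ⟨x, x9⟩ ∈ ⟦beside⟧} = {x3, x4, x7, x12, x13}
⟦player⟧ = {x1, x2, x3, x4, x7, x8, x10, x11, x12, x13}
… ∩ ⟦below x13⟧ = {x1, x2, x3, x4, x7, x8, x10, x11, x12, x13} ∩ {x2, x3, x4, x7, x8, x9, x12} = {x2, x3, x4, x7, x8, x12}
… ∩ ⟦that x3 heard⟧ = {x2, x3, x4, x7, x8, x12} ∩ {x2, x4, x5, x7, x8, x9, x10, x11, x12, x13} = {x2, x4, x7, x8, x12}
… ∩ ⟦beside x9⟧ = {x2, x4, x7, x8, x12} ∩ {x3, x4, x7, x12, x13} = {x4, x7, x12}
So ⟦player below x13 that x3 heard beside x9⟧ = {x4, x7, x12}.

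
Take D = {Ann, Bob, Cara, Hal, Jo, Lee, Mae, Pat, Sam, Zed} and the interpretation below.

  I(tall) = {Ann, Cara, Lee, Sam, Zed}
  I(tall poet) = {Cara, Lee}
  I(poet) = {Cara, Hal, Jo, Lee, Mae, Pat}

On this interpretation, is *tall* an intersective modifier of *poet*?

⟦tall⟧ ∩ ⟦poet⟧ = {Ann, Cara, Lee, Sam, Zed} ∩ {Cara, Hal, Jo, Lee, Mae, Pat} = {Cara, Lee}
Observed ⟦tall poet⟧ = {Cara, Lee}.
These coincide, so the modifier is intersective here.

yes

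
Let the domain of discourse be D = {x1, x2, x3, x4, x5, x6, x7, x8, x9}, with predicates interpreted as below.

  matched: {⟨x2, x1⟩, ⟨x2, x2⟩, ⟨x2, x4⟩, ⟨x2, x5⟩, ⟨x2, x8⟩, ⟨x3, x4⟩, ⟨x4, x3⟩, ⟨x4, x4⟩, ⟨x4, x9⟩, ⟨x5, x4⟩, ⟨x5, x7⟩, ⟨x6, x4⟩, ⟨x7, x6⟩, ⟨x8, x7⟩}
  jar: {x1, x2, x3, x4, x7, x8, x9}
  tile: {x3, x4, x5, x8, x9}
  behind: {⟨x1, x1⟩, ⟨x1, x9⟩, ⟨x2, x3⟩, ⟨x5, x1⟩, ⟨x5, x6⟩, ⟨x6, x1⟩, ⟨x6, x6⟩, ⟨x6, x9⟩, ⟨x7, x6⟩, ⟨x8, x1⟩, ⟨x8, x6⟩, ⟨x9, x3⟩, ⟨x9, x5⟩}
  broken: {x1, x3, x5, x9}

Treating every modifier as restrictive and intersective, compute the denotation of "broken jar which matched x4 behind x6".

{}

⟦which matched x4⟧ = {x : ⟨x, x4⟩ ∈ ⟦matched⟧} = {x2, x3, x4, x5, x6}
⟦behind x6⟧ = {x : ⟨x, x6⟩ ∈ ⟦behind⟧} = {x5, x6, x7, x8}
⟦jar⟧ = {x1, x2, x3, x4, x7, x8, x9}
… ∩ ⟦which matched x4⟧ = {x1, x2, x3, x4, x7, x8, x9} ∩ {x2, x3, x4, x5, x6} = {x2, x3, x4}
… ∩ ⟦behind x6⟧ = {x2, x3, x4} ∩ {x5, x6, x7, x8} = ∅
… ∩ ⟦broken⟧ = ∅ ∩ {x1, x3, x5, x9} = ∅
So ⟦broken jar which matched x4 behind x6⟧ = {}.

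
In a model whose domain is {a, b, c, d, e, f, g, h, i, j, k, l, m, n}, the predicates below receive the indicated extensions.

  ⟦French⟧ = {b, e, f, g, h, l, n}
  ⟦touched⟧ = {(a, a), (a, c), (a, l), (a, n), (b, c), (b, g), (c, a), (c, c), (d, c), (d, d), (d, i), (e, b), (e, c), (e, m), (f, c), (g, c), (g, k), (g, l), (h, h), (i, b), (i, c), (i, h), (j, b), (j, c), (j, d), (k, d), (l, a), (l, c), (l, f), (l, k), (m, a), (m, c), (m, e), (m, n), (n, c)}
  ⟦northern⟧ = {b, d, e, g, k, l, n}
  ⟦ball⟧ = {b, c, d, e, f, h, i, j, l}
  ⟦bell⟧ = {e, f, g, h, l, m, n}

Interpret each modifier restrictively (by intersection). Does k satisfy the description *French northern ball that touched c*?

no

⟦that touched c⟧ = {x : ⟨x, c⟩ ∈ ⟦touched⟧} = {a, b, c, d, e, f, g, i, j, l, m, n}
⟦ball⟧ = {b, c, d, e, f, h, i, j, l}
… ∩ ⟦that touched c⟧ = {b, c, d, e, f, h, i, j, l} ∩ {a, b, c, d, e, f, g, i, j, l, m, n} = {b, c, d, e, f, i, j, l}
… ∩ ⟦French⟧ = {b, c, d, e, f, i, j, l} ∩ {b, e, f, g, h, l, n} = {b, e, f, l}
… ∩ ⟦northern⟧ = {b, e, f, l} ∩ {b, d, e, g, k, l, n} = {b, e, l}
⟦French northern ball that touched c⟧ = {b, e, l}; k ∉ this set.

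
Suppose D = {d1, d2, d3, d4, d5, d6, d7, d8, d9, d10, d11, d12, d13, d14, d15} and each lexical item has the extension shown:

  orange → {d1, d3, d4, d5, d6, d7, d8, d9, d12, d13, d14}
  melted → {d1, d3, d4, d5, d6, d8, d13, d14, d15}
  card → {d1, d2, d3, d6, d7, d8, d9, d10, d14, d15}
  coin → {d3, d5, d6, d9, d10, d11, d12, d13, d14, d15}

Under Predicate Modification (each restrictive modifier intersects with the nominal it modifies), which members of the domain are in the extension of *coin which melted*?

{d3, d5, d6, d13, d14, d15}

⟦which melted⟧ = ⟦melted⟧ = {d1, d3, d4, d5, d6, d8, d13, d14, d15}
⟦coin⟧ = {d3, d5, d6, d9, d10, d11, d12, d13, d14, d15}
… ∩ ⟦which melted⟧ = {d3, d5, d6, d9, d10, d11, d12, d13, d14, d15} ∩ {d1, d3, d4, d5, d6, d8, d13, d14, d15} = {d3, d5, d6, d13, d14, d15}
So ⟦coin which melted⟧ = {d3, d5, d6, d13, d14, d15}.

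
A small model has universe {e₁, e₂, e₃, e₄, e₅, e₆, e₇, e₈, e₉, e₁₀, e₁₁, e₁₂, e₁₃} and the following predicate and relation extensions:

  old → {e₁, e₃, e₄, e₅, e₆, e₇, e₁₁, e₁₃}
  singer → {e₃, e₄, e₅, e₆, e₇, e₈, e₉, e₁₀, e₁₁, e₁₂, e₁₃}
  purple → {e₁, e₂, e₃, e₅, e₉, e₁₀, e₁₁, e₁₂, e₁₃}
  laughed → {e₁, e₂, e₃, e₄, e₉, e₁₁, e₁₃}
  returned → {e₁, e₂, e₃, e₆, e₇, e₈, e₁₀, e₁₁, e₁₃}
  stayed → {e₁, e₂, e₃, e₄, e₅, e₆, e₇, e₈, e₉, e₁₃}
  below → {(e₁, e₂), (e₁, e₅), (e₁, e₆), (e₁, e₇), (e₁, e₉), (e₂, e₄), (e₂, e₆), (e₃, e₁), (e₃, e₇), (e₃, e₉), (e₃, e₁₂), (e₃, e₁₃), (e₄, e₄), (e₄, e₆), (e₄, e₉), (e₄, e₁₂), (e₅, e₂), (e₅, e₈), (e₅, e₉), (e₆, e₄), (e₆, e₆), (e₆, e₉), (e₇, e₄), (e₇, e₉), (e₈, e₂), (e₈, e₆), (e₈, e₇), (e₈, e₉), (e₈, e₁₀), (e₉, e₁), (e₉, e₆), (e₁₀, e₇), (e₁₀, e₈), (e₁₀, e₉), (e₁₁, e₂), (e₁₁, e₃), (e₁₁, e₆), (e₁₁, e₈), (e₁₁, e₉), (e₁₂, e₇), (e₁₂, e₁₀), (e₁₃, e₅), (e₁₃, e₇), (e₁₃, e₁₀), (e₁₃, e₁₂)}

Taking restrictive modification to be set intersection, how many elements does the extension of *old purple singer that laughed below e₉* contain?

2

⟦that laughed⟧ = ⟦laughed⟧ = {e₁, e₂, e₃, e₄, e₉, e₁₁, e₁₃}
⟦below e₉⟧ = {x : ⟨x, e₉⟩ ∈ ⟦below⟧} = {e₁, e₃, e₄, e₅, e₆, e₇, e₈, e₁₀, e₁₁}
⟦singer⟧ = {e₃, e₄, e₅, e₆, e₇, e₈, e₉, e₁₀, e₁₁, e₁₂, e₁₃}
… ∩ ⟦that laughed⟧ = {e₃, e₄, e₅, e₆, e₇, e₈, e₉, e₁₀, e₁₁, e₁₂, e₁₃} ∩ {e₁, e₂, e₃, e₄, e₉, e₁₁, e₁₃} = {e₃, e₄, e₉, e₁₁, e₁₃}
… ∩ ⟦below e₉⟧ = {e₃, e₄, e₉, e₁₁, e₁₃} ∩ {e₁, e₃, e₄, e₅, e₆, e₇, e₈, e₁₀, e₁₁} = {e₃, e₄, e₁₁}
… ∩ ⟦old⟧ = {e₃, e₄, e₁₁} ∩ {e₁, e₃, e₄, e₅, e₆, e₇, e₁₁, e₁₃} = {e₃, e₄, e₁₁}
… ∩ ⟦purple⟧ = {e₃, e₄, e₁₁} ∩ {e₁, e₂, e₃, e₅, e₉, e₁₀, e₁₁, e₁₂, e₁₃} = {e₃, e₁₁}
⟦old purple singer that laughed below e₉⟧ = {e₃, e₁₁}, so the cardinality is 2.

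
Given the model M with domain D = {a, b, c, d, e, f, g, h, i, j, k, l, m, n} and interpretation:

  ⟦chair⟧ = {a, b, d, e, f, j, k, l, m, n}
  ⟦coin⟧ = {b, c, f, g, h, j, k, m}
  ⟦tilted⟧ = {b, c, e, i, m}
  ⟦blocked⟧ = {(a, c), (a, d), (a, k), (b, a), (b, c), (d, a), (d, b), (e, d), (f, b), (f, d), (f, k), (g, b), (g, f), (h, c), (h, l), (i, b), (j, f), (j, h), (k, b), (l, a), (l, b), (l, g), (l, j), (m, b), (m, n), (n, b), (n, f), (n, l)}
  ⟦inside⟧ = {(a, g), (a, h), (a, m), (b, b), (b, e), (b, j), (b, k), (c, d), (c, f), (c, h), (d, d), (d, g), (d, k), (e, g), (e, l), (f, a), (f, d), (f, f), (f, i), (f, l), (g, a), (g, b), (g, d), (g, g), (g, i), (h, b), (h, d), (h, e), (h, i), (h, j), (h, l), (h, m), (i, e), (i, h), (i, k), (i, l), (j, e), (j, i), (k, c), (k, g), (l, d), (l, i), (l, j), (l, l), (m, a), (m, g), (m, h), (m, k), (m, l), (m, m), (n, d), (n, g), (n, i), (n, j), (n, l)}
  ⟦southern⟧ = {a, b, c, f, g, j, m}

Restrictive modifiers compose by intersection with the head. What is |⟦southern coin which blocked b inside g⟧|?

⟦which blocked b⟧ = {x : ⟨x, b⟩ ∈ ⟦blocked⟧} = {d, f, g, i, k, l, m, n}
⟦inside g⟧ = {x : ⟨x, g⟩ ∈ ⟦inside⟧} = {a, d, e, g, k, m, n}
⟦coin⟧ = {b, c, f, g, h, j, k, m}
… ∩ ⟦which blocked b⟧ = {b, c, f, g, h, j, k, m} ∩ {d, f, g, i, k, l, m, n} = {f, g, k, m}
… ∩ ⟦inside g⟧ = {f, g, k, m} ∩ {a, d, e, g, k, m, n} = {g, k, m}
… ∩ ⟦southern⟧ = {g, k, m} ∩ {a, b, c, f, g, j, m} = {g, m}
⟦southern coin which blocked b inside g⟧ = {g, m}, so the cardinality is 2.

2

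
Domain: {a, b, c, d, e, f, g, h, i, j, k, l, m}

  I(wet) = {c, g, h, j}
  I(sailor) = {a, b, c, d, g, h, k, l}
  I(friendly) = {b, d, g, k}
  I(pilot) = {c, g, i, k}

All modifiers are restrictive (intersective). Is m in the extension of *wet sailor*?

no

⟦sailor⟧ = {a, b, c, d, g, h, k, l}
… ∩ ⟦wet⟧ = {a, b, c, d, g, h, k, l} ∩ {c, g, h, j} = {c, g, h}
⟦wet sailor⟧ = {c, g, h}; m ∉ this set.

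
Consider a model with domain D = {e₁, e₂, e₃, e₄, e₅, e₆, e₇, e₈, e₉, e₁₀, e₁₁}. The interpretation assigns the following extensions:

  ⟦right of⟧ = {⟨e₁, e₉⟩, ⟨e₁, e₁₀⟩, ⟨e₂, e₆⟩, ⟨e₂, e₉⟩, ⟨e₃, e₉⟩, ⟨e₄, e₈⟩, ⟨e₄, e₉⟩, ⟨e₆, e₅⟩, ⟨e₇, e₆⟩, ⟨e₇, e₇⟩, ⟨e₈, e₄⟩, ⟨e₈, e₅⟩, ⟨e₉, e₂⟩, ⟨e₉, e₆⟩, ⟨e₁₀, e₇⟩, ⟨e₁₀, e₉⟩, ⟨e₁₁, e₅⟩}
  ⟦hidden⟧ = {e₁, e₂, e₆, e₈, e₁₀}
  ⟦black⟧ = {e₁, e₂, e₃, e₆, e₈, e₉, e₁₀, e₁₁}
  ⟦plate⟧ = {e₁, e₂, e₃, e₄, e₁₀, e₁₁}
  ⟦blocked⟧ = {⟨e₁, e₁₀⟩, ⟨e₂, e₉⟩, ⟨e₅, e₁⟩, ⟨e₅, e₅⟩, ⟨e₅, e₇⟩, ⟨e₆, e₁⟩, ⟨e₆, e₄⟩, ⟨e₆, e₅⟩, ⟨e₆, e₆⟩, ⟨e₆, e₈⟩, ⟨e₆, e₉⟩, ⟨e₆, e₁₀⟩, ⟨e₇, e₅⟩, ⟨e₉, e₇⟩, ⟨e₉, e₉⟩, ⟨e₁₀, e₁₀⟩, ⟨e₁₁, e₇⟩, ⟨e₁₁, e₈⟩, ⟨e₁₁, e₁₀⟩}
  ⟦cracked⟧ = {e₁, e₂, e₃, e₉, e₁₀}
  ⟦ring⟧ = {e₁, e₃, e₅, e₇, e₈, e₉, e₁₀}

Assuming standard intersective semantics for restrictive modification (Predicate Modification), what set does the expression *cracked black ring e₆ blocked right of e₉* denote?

{e₁, e₁₀}

⟦e₆ blocked⟧ = {x : ⟨e₆, x⟩ ∈ ⟦blocked⟧} = {e₁, e₄, e₅, e₆, e₈, e₉, e₁₀}
⟦right of e₉⟧ = {x : ⟨x, e₉⟩ ∈ ⟦right of⟧} = {e₁, e₂, e₃, e₄, e₁₀}
⟦ring⟧ = {e₁, e₃, e₅, e₇, e₈, e₉, e₁₀}
… ∩ ⟦e₆ blocked⟧ = {e₁, e₃, e₅, e₇, e₈, e₉, e₁₀} ∩ {e₁, e₄, e₅, e₆, e₈, e₉, e₁₀} = {e₁, e₅, e₈, e₉, e₁₀}
… ∩ ⟦right of e₉⟧ = {e₁, e₅, e₈, e₉, e₁₀} ∩ {e₁, e₂, e₃, e₄, e₁₀} = {e₁, e₁₀}
… ∩ ⟦cracked⟧ = {e₁, e₁₀} ∩ {e₁, e₂, e₃, e₉, e₁₀} = {e₁, e₁₀}
… ∩ ⟦black⟧ = {e₁, e₁₀} ∩ {e₁, e₂, e₃, e₆, e₈, e₉, e₁₀, e₁₁} = {e₁, e₁₀}
So ⟦cracked black ring e₆ blocked right of e₉⟧ = {e₁, e₁₀}.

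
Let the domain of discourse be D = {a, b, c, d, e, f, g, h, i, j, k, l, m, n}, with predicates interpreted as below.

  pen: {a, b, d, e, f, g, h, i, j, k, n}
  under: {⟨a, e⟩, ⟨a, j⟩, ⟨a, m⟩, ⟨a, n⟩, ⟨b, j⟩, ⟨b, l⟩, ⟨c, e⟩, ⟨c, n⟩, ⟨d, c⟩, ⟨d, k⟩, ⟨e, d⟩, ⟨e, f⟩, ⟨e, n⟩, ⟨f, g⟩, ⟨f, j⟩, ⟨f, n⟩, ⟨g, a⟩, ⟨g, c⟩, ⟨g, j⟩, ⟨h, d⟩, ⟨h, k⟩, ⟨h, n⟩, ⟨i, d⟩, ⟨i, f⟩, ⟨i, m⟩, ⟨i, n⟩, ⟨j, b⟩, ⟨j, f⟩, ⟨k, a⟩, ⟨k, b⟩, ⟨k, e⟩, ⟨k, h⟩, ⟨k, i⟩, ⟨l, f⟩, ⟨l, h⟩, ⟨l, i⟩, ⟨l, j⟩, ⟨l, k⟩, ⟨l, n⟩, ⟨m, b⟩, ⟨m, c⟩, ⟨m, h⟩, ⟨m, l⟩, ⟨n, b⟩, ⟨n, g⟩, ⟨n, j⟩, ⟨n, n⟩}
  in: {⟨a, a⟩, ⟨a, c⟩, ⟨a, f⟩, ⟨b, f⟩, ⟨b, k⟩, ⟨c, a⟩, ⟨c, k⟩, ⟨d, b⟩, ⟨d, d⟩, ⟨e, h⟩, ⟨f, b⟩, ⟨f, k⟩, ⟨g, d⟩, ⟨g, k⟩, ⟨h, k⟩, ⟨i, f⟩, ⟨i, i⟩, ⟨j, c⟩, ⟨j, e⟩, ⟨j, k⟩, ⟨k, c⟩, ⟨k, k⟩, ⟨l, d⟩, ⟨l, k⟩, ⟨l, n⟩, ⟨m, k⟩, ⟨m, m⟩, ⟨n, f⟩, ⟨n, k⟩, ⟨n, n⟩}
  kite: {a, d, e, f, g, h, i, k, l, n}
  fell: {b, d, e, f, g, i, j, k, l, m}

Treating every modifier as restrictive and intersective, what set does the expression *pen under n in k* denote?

{f, h, n}

⟦under n⟧ = {x : ⟨x, n⟩ ∈ ⟦under⟧} = {a, c, e, f, h, i, l, n}
⟦in k⟧ = {x : ⟨x, k⟩ ∈ ⟦in⟧} = {b, c, f, g, h, j, k, l, m, n}
⟦pen⟧ = {a, b, d, e, f, g, h, i, j, k, n}
… ∩ ⟦under n⟧ = {a, b, d, e, f, g, h, i, j, k, n} ∩ {a, c, e, f, h, i, l, n} = {a, e, f, h, i, n}
… ∩ ⟦in k⟧ = {a, e, f, h, i, n} ∩ {b, c, f, g, h, j, k, l, m, n} = {f, h, n}
So ⟦pen under n in k⟧ = {f, h, n}.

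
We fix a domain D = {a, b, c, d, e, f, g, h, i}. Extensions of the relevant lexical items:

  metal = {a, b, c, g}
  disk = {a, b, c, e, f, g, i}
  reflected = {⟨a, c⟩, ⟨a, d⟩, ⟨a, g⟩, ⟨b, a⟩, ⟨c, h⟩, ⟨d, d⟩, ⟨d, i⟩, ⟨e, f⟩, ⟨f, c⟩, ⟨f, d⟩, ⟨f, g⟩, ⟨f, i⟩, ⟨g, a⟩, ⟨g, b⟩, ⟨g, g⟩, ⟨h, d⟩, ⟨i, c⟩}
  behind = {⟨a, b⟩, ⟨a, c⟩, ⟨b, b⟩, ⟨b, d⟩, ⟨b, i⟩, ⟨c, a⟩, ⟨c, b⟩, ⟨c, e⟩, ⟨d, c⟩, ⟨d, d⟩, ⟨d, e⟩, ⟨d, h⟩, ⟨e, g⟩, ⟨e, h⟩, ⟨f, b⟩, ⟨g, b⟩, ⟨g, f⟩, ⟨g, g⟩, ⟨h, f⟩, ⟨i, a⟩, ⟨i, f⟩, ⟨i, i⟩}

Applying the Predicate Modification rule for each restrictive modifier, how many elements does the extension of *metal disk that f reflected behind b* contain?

⟦that f reflected⟧ = {x : ⟨f, x⟩ ∈ ⟦reflected⟧} = {c, d, g, i}
⟦behind b⟧ = {x : ⟨x, b⟩ ∈ ⟦behind⟧} = {a, b, c, f, g}
⟦disk⟧ = {a, b, c, e, f, g, i}
… ∩ ⟦that f reflected⟧ = {a, b, c, e, f, g, i} ∩ {c, d, g, i} = {c, g, i}
… ∩ ⟦behind b⟧ = {c, g, i} ∩ {a, b, c, f, g} = {c, g}
… ∩ ⟦metal⟧ = {c, g} ∩ {a, b, c, g} = {c, g}
⟦metal disk that f reflected behind b⟧ = {c, g}, so the cardinality is 2.

2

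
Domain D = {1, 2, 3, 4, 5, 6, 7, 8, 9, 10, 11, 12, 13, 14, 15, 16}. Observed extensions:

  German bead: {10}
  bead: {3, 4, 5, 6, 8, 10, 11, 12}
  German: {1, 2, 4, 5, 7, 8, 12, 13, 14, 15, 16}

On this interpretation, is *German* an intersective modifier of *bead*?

⟦German⟧ ∩ ⟦bead⟧ = {1, 2, 4, 5, 7, 8, 12, 13, 14, 15, 16} ∩ {3, 4, 5, 6, 8, 10, 11, 12} = {4, 5, 8, 12}
Observed ⟦German bead⟧ = {10}.
These differ, so the modifier is not intersective in this model.

no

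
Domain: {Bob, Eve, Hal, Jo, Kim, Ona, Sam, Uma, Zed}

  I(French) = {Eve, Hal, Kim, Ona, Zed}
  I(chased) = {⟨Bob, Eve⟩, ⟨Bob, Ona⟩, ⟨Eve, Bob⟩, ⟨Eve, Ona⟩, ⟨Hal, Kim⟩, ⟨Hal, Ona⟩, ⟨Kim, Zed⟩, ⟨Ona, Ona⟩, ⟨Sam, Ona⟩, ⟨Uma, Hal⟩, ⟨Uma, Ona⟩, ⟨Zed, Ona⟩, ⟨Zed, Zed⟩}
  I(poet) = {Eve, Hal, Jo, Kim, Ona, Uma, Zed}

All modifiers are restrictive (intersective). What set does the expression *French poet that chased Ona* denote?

{Eve, Hal, Ona, Zed}

⟦that chased Ona⟧ = {x : ⟨x, Ona⟩ ∈ ⟦chased⟧} = {Bob, Eve, Hal, Ona, Sam, Uma, Zed}
⟦poet⟧ = {Eve, Hal, Jo, Kim, Ona, Uma, Zed}
… ∩ ⟦that chased Ona⟧ = {Eve, Hal, Jo, Kim, Ona, Uma, Zed} ∩ {Bob, Eve, Hal, Ona, Sam, Uma, Zed} = {Eve, Hal, Ona, Uma, Zed}
… ∩ ⟦French⟧ = {Eve, Hal, Ona, Uma, Zed} ∩ {Eve, Hal, Kim, Ona, Zed} = {Eve, Hal, Ona, Zed}
So ⟦French poet that chased Ona⟧ = {Eve, Hal, Ona, Zed}.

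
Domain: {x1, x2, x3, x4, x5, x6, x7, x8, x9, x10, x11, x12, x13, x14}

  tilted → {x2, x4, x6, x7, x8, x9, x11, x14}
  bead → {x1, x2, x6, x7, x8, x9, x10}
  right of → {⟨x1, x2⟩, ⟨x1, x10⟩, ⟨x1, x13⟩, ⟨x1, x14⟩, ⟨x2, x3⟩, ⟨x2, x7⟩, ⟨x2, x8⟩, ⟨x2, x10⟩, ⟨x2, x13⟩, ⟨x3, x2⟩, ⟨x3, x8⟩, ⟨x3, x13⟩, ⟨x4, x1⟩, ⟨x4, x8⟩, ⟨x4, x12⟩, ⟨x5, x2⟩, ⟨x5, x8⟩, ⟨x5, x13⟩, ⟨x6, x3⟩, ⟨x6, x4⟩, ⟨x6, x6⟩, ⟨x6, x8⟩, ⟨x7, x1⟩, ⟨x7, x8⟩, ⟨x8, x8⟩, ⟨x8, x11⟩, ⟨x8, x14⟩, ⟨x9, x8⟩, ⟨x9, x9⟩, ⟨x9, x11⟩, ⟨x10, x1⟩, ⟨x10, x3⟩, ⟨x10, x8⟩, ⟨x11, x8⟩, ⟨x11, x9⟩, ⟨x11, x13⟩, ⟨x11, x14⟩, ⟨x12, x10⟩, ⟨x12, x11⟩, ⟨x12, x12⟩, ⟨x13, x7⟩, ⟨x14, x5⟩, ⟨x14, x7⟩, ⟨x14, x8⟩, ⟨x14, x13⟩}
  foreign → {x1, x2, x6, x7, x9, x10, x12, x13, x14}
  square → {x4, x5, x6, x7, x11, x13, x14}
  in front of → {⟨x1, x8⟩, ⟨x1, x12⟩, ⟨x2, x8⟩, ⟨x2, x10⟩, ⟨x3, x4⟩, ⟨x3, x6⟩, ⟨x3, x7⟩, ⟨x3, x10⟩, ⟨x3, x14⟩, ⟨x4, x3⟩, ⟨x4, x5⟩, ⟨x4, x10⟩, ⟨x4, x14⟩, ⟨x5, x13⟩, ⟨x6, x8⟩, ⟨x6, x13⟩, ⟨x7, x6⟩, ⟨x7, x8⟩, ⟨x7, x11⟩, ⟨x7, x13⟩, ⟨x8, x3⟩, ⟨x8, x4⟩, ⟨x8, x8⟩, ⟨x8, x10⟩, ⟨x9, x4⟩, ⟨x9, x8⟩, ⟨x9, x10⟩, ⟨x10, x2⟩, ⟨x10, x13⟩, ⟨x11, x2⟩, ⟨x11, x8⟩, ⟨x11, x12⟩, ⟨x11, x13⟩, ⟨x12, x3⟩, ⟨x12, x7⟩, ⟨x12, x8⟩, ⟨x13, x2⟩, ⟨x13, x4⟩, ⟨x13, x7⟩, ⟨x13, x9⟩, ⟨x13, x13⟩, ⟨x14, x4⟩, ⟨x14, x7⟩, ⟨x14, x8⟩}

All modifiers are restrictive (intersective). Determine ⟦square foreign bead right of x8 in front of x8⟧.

{x6, x7}

⟦right of x8⟧ = {x : ⟨x, x8⟩ ∈ ⟦right of⟧} = {x2, x3, x4, x5, x6, x7, x8, x9, x10, x11, x14}
⟦in front of x8⟧ = {x : ⟨x, x8⟩ ∈ ⟦in front of⟧} = {x1, x2, x6, x7, x8, x9, x11, x12, x14}
⟦bead⟧ = {x1, x2, x6, x7, x8, x9, x10}
… ∩ ⟦right of x8⟧ = {x1, x2, x6, x7, x8, x9, x10} ∩ {x2, x3, x4, x5, x6, x7, x8, x9, x10, x11, x14} = {x2, x6, x7, x8, x9, x10}
… ∩ ⟦in front of x8⟧ = {x2, x6, x7, x8, x9, x10} ∩ {x1, x2, x6, x7, x8, x9, x11, x12, x14} = {x2, x6, x7, x8, x9}
… ∩ ⟦square⟧ = {x2, x6, x7, x8, x9} ∩ {x4, x5, x6, x7, x11, x13, x14} = {x6, x7}
… ∩ ⟦foreign⟧ = {x6, x7} ∩ {x1, x2, x6, x7, x9, x10, x12, x13, x14} = {x6, x7}
So ⟦square foreign bead right of x8 in front of x8⟧ = {x6, x7}.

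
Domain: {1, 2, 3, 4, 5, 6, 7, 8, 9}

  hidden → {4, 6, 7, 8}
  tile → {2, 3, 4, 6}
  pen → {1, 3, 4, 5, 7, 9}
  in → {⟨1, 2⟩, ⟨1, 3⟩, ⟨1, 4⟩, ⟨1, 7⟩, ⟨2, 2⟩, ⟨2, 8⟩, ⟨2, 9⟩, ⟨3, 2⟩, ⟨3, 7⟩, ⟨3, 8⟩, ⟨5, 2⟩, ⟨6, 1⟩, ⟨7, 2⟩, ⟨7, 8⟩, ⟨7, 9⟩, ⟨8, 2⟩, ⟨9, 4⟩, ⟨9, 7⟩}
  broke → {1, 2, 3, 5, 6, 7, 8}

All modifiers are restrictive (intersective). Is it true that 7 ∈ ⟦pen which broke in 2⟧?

yes

⟦which broke⟧ = ⟦broke⟧ = {1, 2, 3, 5, 6, 7, 8}
⟦in 2⟧ = {x : ⟨x, 2⟩ ∈ ⟦in⟧} = {1, 2, 3, 5, 7, 8}
⟦pen⟧ = {1, 3, 4, 5, 7, 9}
… ∩ ⟦which broke⟧ = {1, 3, 4, 5, 7, 9} ∩ {1, 2, 3, 5, 6, 7, 8} = {1, 3, 5, 7}
… ∩ ⟦in 2⟧ = {1, 3, 5, 7} ∩ {1, 2, 3, 5, 7, 8} = {1, 3, 5, 7}
⟦pen which broke in 2⟧ = {1, 3, 5, 7}; 7 ∈ this set.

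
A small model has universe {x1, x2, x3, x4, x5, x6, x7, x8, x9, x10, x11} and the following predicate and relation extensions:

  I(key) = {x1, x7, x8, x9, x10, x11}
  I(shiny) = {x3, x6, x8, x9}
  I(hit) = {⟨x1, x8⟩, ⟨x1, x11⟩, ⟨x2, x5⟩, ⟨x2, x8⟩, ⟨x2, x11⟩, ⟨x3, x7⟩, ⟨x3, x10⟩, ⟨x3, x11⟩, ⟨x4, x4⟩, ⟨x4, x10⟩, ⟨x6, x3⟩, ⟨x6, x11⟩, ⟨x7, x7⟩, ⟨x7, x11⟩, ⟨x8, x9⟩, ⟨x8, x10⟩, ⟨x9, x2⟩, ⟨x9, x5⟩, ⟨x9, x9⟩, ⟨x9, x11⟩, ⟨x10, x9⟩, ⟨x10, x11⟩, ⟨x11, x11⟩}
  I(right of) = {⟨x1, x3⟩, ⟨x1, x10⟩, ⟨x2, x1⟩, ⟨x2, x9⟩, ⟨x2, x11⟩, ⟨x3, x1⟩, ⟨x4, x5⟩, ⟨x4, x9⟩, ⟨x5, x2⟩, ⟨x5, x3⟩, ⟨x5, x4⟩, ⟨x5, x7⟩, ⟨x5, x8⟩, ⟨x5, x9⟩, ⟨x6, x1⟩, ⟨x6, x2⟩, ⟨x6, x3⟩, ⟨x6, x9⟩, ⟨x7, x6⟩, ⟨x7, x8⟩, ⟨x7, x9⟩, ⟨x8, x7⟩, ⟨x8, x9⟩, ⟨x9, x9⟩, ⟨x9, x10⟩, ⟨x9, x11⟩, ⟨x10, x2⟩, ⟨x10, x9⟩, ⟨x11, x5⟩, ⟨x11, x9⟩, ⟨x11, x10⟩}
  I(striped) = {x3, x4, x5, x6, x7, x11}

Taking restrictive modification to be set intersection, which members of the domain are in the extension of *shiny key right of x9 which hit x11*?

{x9}

⟦right of x9⟧ = {x : ⟨x, x9⟩ ∈ ⟦right of⟧} = {x2, x4, x5, x6, x7, x8, x9, x10, x11}
⟦which hit x11⟧ = {x : ⟨x, x11⟩ ∈ ⟦hit⟧} = {x1, x2, x3, x6, x7, x9, x10, x11}
⟦key⟧ = {x1, x7, x8, x9, x10, x11}
… ∩ ⟦right of x9⟧ = {x1, x7, x8, x9, x10, x11} ∩ {x2, x4, x5, x6, x7, x8, x9, x10, x11} = {x7, x8, x9, x10, x11}
… ∩ ⟦which hit x11⟧ = {x7, x8, x9, x10, x11} ∩ {x1, x2, x3, x6, x7, x9, x10, x11} = {x7, x9, x10, x11}
… ∩ ⟦shiny⟧ = {x7, x9, x10, x11} ∩ {x3, x6, x8, x9} = {x9}
So ⟦shiny key right of x9 which hit x11⟧ = {x9}.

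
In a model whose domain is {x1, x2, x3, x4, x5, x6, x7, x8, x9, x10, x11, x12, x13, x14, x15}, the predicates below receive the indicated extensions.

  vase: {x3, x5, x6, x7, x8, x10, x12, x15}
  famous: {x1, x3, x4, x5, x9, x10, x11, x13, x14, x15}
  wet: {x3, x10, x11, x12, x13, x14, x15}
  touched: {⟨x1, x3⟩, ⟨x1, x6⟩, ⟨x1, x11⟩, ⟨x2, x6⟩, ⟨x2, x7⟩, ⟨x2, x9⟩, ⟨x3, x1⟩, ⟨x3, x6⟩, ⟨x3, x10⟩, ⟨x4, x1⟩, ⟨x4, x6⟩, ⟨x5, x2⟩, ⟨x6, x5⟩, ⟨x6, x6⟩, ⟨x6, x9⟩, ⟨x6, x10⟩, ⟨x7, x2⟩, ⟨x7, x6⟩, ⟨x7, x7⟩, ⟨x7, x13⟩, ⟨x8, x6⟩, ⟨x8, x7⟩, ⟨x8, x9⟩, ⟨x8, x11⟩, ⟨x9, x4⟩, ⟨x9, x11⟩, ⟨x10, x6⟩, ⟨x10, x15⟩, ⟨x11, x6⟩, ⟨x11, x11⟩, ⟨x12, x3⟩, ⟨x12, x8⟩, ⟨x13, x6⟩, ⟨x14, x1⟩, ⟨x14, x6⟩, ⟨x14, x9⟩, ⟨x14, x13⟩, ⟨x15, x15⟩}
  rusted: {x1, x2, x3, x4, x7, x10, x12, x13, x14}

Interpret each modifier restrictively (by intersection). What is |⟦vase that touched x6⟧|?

5

⟦that touched x6⟧ = {x : ⟨x, x6⟩ ∈ ⟦touched⟧} = {x1, x2, x3, x4, x6, x7, x8, x10, x11, x13, x14}
⟦vase⟧ = {x3, x5, x6, x7, x8, x10, x12, x15}
… ∩ ⟦that touched x6⟧ = {x3, x5, x6, x7, x8, x10, x12, x15} ∩ {x1, x2, x3, x4, x6, x7, x8, x10, x11, x13, x14} = {x3, x6, x7, x8, x10}
⟦vase that touched x6⟧ = {x3, x6, x7, x8, x10}, so the cardinality is 5.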